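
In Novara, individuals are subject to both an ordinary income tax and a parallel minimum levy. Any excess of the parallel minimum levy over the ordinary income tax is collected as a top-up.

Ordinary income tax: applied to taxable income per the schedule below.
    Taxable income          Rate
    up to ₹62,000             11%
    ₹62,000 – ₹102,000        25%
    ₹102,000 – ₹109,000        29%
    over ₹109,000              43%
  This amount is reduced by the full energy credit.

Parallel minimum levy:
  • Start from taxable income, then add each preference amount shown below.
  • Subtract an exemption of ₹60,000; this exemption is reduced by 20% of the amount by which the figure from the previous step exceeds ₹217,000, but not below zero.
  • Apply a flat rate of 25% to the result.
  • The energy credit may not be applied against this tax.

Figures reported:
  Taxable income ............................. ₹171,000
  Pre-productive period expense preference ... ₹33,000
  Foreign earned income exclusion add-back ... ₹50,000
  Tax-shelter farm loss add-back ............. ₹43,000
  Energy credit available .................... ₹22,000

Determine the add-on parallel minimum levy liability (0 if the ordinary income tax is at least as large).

₹39,740

Ordinary income tax:
  ₹62,000 × 11% = ₹6,820
  ₹40,000 × 25% = ₹10,000
  ₹7,000 × 29% = ₹2,030
  ₹62,000 × 43% = ₹26,660
  → ₹45,510
  Less energy credit ₹22,000 → ₹23,510

Parallel minimum levy:
  Adjusted income: ₹171,000 + ₹33,000 + ₹50,000 + ₹43,000 = ₹297,000
  Exemption: ₹60,000 − 20% × (₹297,000 − ₹217,000) = ₹60,000 − ₹16,000 = ₹44,000
  Base: ₹297,000 − ₹44,000 = ₹253,000
  ₹253,000 × 25% = ₹63,250

Excess of parallel minimum levy over ordinary income tax: ₹63,250 − ₹23,510 = ₹39,740.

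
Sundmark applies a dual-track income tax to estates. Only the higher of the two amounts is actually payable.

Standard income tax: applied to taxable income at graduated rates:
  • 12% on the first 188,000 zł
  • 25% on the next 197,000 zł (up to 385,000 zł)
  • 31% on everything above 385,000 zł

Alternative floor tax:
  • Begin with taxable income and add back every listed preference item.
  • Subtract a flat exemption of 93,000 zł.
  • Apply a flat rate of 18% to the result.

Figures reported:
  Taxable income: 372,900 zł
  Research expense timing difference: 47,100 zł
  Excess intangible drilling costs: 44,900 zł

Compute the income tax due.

68,785 zł

Alternative floor tax:
  Adjusted income: 372,900 zł + 47,100 zł + 44,900 zł = 464,900 zł
  Less exemption 93,000 zł → base 371,900 zł
  371,900 zł × 18% = 66,942 zł

Standard income tax:
  188,000 zł × 12% = 22,560 zł
  184,900 zł × 25% = 46,225 zł
  → 68,785 zł

68,785 zł > 66,942 zł, so the standard income tax governs.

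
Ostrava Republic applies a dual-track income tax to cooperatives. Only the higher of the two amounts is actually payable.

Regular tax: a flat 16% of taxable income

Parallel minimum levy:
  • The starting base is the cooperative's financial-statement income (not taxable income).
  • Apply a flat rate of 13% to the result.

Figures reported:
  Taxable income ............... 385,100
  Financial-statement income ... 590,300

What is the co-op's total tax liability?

76,739

Regular tax:
  385,100 × 16% = 61,616

Parallel minimum levy:
  Base (financial-statement income): 590,300
  590,300 × 13% = 76,739

76,739 > 61,616, so the parallel minimum levy is the binding amount.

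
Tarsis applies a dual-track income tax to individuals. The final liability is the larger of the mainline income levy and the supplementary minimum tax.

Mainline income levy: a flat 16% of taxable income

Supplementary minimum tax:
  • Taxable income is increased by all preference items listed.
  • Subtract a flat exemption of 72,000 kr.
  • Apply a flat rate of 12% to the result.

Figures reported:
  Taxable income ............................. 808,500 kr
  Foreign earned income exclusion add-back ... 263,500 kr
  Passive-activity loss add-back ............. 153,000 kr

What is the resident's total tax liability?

Mainline income levy:
  808,500 kr × 16% = 129,360 kr

Supplementary minimum tax:
  Adjusted income: 808,500 kr + 263,500 kr + 153,000 kr = 1,225,000 kr
  Less exemption 72,000 kr → base 1,153,000 kr
  1,153,000 kr × 12% = 138,360 kr

138,360 kr > 129,360 kr, so the supplementary minimum tax is the binding amount.

138,360 kr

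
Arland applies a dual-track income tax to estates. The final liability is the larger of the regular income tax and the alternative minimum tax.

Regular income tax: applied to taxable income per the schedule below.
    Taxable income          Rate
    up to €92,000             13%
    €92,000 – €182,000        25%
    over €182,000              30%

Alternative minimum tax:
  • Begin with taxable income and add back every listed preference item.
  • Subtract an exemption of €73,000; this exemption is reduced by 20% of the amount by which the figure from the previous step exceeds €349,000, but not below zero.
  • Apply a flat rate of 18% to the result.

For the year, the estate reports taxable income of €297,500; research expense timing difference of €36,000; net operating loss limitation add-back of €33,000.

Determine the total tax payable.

Alternative minimum tax:
  Adjusted income: €297,500 + €36,000 + €33,000 = €366,500
  Exemption: €73,000 − 20% × (€366,500 − €349,000) = €73,000 − €3,500 = €69,500
  Base: €366,500 − €69,500 = €297,000
  €297,000 × 18% = €53,460

Regular income tax:
  €92,000 × 13% = €11,960
  €90,000 × 25% = €22,500
  €115,500 × 30% = €34,650
  → €69,110

€69,110 > €53,460, so the regular income tax governs.

€69,110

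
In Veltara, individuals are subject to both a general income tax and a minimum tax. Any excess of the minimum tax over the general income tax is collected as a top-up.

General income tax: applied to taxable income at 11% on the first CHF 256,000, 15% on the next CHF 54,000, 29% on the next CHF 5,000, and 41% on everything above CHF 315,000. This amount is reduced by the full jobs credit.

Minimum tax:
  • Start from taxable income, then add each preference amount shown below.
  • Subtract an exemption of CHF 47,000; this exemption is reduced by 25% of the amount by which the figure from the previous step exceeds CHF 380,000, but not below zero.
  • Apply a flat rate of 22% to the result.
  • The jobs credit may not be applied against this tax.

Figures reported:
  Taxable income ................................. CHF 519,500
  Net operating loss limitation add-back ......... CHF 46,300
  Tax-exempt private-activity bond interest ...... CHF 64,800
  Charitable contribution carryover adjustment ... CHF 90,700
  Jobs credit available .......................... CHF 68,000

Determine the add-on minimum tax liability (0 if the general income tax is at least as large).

General income tax:
  CHF 256,000 × 11% = CHF 28,160
  CHF 54,000 × 15% = CHF 8,100
  CHF 5,000 × 29% = CHF 1,450
  CHF 204,500 × 41% = CHF 83,845
  → CHF 121,555
  Less jobs credit CHF 68,000 → CHF 53,555

Minimum tax:
  Adjusted income: CHF 519,500 + CHF 46,300 + CHF 64,800 + CHF 90,700 = CHF 721,300
  Exemption: 25% × (CHF 721,300 − CHF 380,000) = CHF 85,325 ≥ CHF 47,000, so the exemption is fully phased out
  Base: CHF 721,300 − CHF 0 = CHF 721,300
  CHF 721,300 × 22% = CHF 158,686

Excess of minimum tax over general income tax: CHF 158,686 − CHF 53,555 = CHF 105,131.

CHF 105,131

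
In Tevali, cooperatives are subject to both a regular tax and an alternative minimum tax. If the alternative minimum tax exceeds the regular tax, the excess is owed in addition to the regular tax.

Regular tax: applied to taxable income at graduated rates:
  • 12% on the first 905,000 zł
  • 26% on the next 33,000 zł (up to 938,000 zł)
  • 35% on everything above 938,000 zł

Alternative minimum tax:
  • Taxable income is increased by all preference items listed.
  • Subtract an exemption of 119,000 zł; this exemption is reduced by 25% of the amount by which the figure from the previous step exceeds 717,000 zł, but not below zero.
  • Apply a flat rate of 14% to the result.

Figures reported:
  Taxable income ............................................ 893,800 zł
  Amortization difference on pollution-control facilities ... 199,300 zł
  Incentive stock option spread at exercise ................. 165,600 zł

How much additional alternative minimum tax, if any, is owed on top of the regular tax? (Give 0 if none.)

Regular tax:
  893,800 zł × 12% = 107,256 zł

Alternative minimum tax:
  Adjusted income: 893,800 zł + 199,300 zł + 165,600 zł = 1,258,700 zł
  Exemption: 25% × (1,258,700 zł − 717,000 zł) = 135,425 zł ≥ 119,000 zł, so the exemption is fully phased out
  Base: 1,258,700 zł − 0 zł = 1,258,700 zł
  1,258,700 zł × 14% = 176,218 zł

Excess of alternative minimum tax over regular tax: 176,218 zł − 107,256 zł = 68,962 zł.

68,962 zł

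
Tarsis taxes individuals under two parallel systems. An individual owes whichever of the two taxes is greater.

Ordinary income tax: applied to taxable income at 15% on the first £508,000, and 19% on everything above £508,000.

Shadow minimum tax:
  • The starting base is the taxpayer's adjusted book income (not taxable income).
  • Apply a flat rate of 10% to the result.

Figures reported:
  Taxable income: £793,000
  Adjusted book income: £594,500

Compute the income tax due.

Ordinary income tax:
  £508,000 × 15% = £76,200
  £285,000 × 19% = £54,150
  → £130,350

Shadow minimum tax:
  Base (adjusted book income): £594,500
  £594,500 × 10% = £59,450

£130,350 > £59,450, so the ordinary income tax governs.

£130,350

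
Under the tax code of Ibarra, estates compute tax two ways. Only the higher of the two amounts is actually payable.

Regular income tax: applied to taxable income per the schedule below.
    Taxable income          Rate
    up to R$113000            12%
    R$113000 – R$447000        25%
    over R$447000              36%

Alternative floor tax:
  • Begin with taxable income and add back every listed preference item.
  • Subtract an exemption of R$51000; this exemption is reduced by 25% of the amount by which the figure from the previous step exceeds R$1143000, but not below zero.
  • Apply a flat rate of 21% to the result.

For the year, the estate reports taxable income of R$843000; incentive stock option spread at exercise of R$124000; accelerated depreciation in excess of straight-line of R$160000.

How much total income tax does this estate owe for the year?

R$239620

Alternative floor tax:
  Adjusted income: R$843000 + R$124000 + R$160000 = R$1127000
  Exemption: R$1127000 ≤ R$1143000, so full R$51000 applies
  Base: R$1127000 − R$51000 = R$1076000
  R$1076000 × 21% = R$225960

Regular income tax:
  R$113000 × 12% = R$13560
  R$334000 × 25% = R$83500
  R$396000 × 36% = R$142560
  → R$239620

R$239620 > R$225960, so the regular income tax governs.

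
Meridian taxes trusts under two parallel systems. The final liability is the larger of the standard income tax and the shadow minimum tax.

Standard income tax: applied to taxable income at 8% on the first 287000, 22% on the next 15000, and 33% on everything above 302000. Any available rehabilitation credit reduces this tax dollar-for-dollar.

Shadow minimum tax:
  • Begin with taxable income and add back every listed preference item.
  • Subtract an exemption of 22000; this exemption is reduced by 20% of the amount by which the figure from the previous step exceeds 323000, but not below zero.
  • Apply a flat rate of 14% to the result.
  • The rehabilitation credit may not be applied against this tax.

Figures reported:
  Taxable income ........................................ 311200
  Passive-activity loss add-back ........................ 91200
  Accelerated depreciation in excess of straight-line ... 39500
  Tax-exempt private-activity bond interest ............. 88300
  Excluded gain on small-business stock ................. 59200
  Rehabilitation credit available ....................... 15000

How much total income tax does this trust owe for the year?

Shadow minimum tax:
  Adjusted income: 311200 + 91200 + 39500 + 88300 + 59200 = 589400
  Exemption: 20% × (589400 − 323000) = 53280 ≥ 22000, so the exemption is fully phased out
  Base: 589400 − 0 = 589400
  589400 × 14% = 82516

Standard income tax:
  287000 × 8% = 22960
  15000 × 22% = 3300
  9200 × 33% = 3036
  → 29296
  Less rehabilitation credit 15000 → 14296

82516 > 14296, so the shadow minimum tax is the binding amount.

82516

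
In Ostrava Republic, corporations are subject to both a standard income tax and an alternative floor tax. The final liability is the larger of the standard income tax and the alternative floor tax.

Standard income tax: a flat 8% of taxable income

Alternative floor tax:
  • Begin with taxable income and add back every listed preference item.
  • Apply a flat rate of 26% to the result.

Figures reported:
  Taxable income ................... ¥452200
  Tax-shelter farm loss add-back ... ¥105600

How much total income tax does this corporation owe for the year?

Alternative floor tax:
  Adjusted income: ¥452200 + ¥105600 = ¥557800
  ¥557800 × 26% = ¥145028

Standard income tax:
  ¥452200 × 8% = ¥36176

¥145028 > ¥36176, so the alternative floor tax is the binding amount.

¥145028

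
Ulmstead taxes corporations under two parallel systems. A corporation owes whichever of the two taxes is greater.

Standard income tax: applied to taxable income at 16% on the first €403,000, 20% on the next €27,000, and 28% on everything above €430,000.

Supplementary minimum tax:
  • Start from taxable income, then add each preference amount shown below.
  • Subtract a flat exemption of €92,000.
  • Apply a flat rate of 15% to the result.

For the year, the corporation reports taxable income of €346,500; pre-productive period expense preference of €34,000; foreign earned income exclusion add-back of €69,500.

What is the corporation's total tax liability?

Standard income tax:
  €346,500 × 16% = €55,440

Supplementary minimum tax:
  Adjusted income: €346,500 + €34,000 + €69,500 = €450,000
  Less exemption €92,000 → base €358,000
  €358,000 × 15% = €53,700

€55,440 > €53,700, so the standard income tax governs.

€55,440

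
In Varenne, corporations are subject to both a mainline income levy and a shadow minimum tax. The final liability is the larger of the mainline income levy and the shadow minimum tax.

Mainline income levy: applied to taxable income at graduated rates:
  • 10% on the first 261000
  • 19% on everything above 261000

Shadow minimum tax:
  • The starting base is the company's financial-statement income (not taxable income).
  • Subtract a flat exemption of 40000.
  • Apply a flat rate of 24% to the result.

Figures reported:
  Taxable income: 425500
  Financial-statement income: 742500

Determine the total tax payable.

168600

Shadow minimum tax:
  Base (financial-statement income): 742500
  Less exemption 40000 → base 702500
  702500 × 24% = 168600

Mainline income levy:
  261000 × 10% = 26100
  164500 × 19% = 31255
  → 57355

168600 > 57355, so the shadow minimum tax is the binding amount.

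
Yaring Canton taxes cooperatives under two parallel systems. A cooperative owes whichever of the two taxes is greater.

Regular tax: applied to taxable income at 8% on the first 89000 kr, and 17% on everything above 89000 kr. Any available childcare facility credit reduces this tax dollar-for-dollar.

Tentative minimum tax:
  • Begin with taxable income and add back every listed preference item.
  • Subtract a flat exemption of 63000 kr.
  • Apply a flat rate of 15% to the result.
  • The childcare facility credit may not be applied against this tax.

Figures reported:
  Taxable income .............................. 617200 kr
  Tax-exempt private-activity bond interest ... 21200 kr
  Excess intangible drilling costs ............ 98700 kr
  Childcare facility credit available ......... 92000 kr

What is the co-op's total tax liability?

101115 kr

Regular tax:
  89000 kr × 8% = 7120 kr
  528200 kr × 17% = 89794 kr
  → 96914 kr
  Less childcare facility credit 92000 kr → 4914 kr

Tentative minimum tax:
  Adjusted income: 617200 kr + 21200 kr + 98700 kr = 737100 kr
  Less exemption 63000 kr → base 674100 kr
  674100 kr × 15% = 101115 kr

101115 kr > 4914 kr, so the tentative minimum tax is the binding amount.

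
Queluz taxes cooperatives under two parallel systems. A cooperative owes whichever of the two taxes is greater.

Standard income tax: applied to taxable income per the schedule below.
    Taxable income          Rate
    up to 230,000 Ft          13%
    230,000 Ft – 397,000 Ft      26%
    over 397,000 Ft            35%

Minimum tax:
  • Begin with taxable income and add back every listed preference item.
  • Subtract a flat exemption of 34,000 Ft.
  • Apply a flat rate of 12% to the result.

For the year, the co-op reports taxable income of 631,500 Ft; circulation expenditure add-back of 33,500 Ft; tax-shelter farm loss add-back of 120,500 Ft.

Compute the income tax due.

155,395 Ft

Standard income tax:
  230,000 Ft × 13% = 29,900 Ft
  167,000 Ft × 26% = 43,420 Ft
  234,500 Ft × 35% = 82,075 Ft
  → 155,395 Ft

Minimum tax:
  Adjusted income: 631,500 Ft + 33,500 Ft + 120,500 Ft = 785,500 Ft
  Less exemption 34,000 Ft → base 751,500 Ft
  751,500 Ft × 12% = 90,180 Ft

155,395 Ft > 90,180 Ft, so the standard income tax governs.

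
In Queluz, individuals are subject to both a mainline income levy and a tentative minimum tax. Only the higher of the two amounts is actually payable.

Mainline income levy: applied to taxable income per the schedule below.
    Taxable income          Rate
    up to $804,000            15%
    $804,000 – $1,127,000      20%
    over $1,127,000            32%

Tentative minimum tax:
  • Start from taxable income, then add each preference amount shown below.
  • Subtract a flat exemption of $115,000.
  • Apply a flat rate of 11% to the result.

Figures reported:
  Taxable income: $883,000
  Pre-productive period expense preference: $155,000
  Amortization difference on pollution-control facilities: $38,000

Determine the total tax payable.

$136,400

Tentative minimum tax:
  Adjusted income: $883,000 + $155,000 + $38,000 = $1,076,000
  Less exemption $115,000 → base $961,000
  $961,000 × 11% = $105,710

Mainline income levy:
  $804,000 × 15% = $120,600
  $79,000 × 20% = $15,800
  → $136,400

$136,400 > $105,710, so the mainline income levy governs.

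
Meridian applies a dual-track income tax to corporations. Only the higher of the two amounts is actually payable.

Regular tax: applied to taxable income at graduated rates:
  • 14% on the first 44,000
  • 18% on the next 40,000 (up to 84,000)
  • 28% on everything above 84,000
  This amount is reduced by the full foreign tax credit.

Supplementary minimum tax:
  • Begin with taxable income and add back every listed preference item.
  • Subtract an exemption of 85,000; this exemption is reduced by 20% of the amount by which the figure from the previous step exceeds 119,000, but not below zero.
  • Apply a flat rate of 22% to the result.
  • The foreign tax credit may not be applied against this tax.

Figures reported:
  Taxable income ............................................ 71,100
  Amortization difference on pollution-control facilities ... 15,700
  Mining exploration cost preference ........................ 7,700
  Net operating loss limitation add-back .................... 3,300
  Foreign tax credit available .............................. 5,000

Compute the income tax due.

Supplementary minimum tax:
  Adjusted income: 71,100 + 15,700 + 7,700 + 3,300 = 97,800
  Exemption: 97,800 ≤ 119,000, so full 85,000 applies
  Base: 97,800 − 85,000 = 12,800
  12,800 × 22% = 2,816

Regular tax:
  44,000 × 14% = 6,160
  27,100 × 18% = 4,878
  → 11,038
  Less foreign tax credit 5,000 → 6,038

6,038 > 2,816, so the regular tax governs.

6,038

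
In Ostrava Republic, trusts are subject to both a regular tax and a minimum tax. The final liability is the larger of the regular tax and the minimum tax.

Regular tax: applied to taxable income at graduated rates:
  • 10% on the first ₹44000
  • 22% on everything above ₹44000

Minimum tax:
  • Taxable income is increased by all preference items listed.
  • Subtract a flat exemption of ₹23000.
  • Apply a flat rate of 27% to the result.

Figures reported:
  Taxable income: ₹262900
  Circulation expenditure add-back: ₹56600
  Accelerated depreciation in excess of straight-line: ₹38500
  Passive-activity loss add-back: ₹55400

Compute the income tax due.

Minimum tax:
  Adjusted income: ₹262900 + ₹56600 + ₹38500 + ₹55400 = ₹413400
  Less exemption ₹23000 → base ₹390400
  ₹390400 × 27% = ₹105408

Regular tax:
  ₹44000 × 10% = ₹4400
  ₹218900 × 22% = ₹48158
  → ₹52558

₹105408 > ₹52558, so the minimum tax is the binding amount.

₹105408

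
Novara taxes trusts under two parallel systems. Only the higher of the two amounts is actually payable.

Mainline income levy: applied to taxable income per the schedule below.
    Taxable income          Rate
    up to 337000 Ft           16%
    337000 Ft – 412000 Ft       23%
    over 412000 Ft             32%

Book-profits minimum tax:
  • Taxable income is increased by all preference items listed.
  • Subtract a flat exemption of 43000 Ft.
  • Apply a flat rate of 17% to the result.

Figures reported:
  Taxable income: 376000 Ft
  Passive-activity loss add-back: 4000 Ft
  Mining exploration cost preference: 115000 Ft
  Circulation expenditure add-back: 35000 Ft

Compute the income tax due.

Book-profits minimum tax:
  Adjusted income: 376000 Ft + 4000 Ft + 115000 Ft + 35000 Ft = 530000 Ft
  Less exemption 43000 Ft → base 487000 Ft
  487000 Ft × 17% = 82790 Ft

Mainline income levy:
  337000 Ft × 16% = 53920 Ft
  39000 Ft × 23% = 8970 Ft
  → 62890 Ft

82790 Ft > 62890 Ft, so the book-profits minimum tax is the binding amount.

82790 Ft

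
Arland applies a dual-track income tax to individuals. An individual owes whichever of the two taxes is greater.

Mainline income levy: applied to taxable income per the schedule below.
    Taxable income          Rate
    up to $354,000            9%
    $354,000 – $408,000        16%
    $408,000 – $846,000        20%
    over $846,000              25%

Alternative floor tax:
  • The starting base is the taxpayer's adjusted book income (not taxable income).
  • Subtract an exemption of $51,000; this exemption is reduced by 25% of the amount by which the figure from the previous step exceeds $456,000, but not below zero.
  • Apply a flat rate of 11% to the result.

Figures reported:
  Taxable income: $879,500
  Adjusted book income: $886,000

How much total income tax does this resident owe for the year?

$136,475

Mainline income levy:
  $354,000 × 9% = $31,860
  $54,000 × 16% = $8,640
  $438,000 × 20% = $87,600
  $33,500 × 25% = $8,375
  → $136,475

Alternative floor tax:
  Base (adjusted book income): $886,000
  Exemption: 25% × ($886,000 − $456,000) = $107,500 ≥ $51,000, so the exemption is fully phased out
  Base: $886,000 − $0 = $886,000
  $886,000 × 11% = $97,460

$136,475 > $97,460, so the mainline income levy governs.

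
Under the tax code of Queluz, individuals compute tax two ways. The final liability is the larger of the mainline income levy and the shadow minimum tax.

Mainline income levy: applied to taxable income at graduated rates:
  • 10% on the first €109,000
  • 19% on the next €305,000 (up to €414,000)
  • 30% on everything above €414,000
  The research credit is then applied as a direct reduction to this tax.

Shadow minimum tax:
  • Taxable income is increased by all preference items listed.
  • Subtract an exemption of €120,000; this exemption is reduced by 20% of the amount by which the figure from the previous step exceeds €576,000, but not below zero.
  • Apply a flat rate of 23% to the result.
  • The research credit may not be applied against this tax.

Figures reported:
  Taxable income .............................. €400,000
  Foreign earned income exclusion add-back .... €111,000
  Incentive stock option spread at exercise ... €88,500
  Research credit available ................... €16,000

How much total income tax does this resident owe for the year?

Mainline income levy:
  €109,000 × 10% = €10,900
  €291,000 × 19% = €55,290
  → €66,190
  Less research credit €16,000 → €50,190

Shadow minimum tax:
  Adjusted income: €400,000 + €111,000 + €88,500 = €599,500
  Exemption: €120,000 − 20% × (€599,500 − €576,000) = €120,000 − €4,700 = €115,300
  Base: €599,500 − €115,300 = €484,200
  €484,200 × 23% = €111,366

€111,366 > €50,190, so the shadow minimum tax is the binding amount.

€111,366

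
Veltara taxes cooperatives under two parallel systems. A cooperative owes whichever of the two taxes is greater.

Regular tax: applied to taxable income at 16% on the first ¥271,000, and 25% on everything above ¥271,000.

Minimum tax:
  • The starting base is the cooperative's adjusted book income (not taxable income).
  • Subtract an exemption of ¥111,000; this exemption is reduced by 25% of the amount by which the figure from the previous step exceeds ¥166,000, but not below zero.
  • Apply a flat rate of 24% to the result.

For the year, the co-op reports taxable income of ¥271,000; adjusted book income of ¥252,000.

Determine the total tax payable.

Minimum tax:
  Base (adjusted book income): ¥252,000
  Exemption: ¥111,000 − 25% × (¥252,000 − ¥166,000) = ¥111,000 − ¥21,500 = ¥89,500
  Base: ¥252,000 − ¥89,500 = ¥162,500
  ¥162,500 × 24% = ¥39,000

Regular tax:
  ¥271,000 × 16% = ¥43,360

¥43,360 > ¥39,000, so the regular tax governs.

¥43,360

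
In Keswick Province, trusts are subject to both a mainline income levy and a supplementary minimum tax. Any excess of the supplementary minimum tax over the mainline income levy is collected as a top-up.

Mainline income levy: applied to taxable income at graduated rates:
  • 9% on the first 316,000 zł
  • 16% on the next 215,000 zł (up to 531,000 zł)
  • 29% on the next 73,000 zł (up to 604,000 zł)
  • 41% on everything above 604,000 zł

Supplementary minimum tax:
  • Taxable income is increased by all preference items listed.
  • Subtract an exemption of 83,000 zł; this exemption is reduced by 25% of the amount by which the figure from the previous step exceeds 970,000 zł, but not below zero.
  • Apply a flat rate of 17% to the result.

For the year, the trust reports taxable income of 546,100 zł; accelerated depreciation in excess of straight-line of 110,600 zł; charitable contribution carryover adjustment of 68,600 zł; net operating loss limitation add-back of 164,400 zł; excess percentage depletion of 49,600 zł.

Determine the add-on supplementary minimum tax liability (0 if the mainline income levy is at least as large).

78,352 zł

Mainline income levy:
  316,000 zł × 9% = 28,440 zł
  215,000 zł × 16% = 34,400 zł
  15,100 zł × 29% = 4,379 zł
  → 67,219 zł

Supplementary minimum tax:
  Adjusted income: 546,100 zł + 110,600 zł + 68,600 zł + 164,400 zł + 49,600 zł = 939,300 zł
  Exemption: 939,300 zł ≤ 970,000 zł, so full 83,000 zł applies
  Base: 939,300 zł − 83,000 zł = 856,300 zł
  856,300 zł × 17% = 145,571 zł

Excess of supplementary minimum tax over mainline income levy: 145,571 zł − 67,219 zł = 78,352 zł.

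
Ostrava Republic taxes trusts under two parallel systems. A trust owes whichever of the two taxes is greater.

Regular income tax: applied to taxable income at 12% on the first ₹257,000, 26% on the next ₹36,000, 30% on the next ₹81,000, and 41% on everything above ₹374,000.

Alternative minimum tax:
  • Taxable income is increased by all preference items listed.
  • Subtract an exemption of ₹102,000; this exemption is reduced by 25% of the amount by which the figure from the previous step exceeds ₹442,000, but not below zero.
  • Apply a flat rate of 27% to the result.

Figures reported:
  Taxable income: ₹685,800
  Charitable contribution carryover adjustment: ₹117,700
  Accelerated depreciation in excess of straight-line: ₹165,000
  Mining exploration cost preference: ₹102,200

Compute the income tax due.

Regular income tax:
  ₹257,000 × 12% = ₹30,840
  ₹36,000 × 26% = ₹9,360
  ₹81,000 × 30% = ₹24,300
  ₹311,800 × 41% = ₹127,838
  → ₹192,338

Alternative minimum tax:
  Adjusted income: ₹685,800 + ₹117,700 + ₹165,000 + ₹102,200 = ₹1,070,700
  Exemption: 25% × (₹1,070,700 − ₹442,000) = ₹157,175 ≥ ₹102,000, so the exemption is fully phased out
  Base: ₹1,070,700 − ₹0 = ₹1,070,700
  ₹1,070,700 × 27% = ₹289,089

₹289,089 > ₹192,338, so the alternative minimum tax is the binding amount.

₹289,089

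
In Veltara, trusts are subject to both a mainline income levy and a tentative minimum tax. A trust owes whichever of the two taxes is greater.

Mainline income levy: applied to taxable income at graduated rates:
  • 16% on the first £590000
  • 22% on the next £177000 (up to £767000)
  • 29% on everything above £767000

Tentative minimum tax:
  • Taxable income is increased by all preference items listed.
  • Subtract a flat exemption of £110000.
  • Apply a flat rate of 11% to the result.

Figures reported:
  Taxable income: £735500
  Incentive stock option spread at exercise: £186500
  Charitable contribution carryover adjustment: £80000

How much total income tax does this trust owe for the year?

£126410

Tentative minimum tax:
  Adjusted income: £735500 + £186500 + £80000 = £1002000
  Less exemption £110000 → base £892000
  £892000 × 11% = £98120

Mainline income levy:
  £590000 × 16% = £94400
  £145500 × 22% = £32010
  → £126410

£126410 > £98120, so the mainline income levy governs.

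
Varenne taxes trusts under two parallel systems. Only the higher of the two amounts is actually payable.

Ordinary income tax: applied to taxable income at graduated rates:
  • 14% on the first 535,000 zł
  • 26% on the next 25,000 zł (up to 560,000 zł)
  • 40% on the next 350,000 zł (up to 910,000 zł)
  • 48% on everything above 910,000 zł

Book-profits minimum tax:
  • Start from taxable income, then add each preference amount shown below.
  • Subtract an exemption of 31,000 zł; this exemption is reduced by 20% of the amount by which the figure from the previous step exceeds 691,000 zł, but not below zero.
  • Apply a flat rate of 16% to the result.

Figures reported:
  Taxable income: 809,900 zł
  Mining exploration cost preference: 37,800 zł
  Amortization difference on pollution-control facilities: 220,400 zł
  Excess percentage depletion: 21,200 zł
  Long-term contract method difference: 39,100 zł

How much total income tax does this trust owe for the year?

Book-profits minimum tax:
  Adjusted income: 809,900 zł + 37,800 zł + 220,400 zł + 21,200 zł + 39,100 zł = 1,128,400 zł
  Exemption: 20% × (1,128,400 zł − 691,000 zł) = 87,480 zł ≥ 31,000 zł, so the exemption is fully phased out
  Base: 1,128,400 zł − 0 zł = 1,128,400 zł
  1,128,400 zł × 16% = 180,544 zł

Ordinary income tax:
  535,000 zł × 14% = 74,900 zł
  25,000 zł × 26% = 6,500 zł
  249,900 zł × 40% = 99,960 zł
  → 181,360 zł

181,360 zł > 180,544 zł, so the ordinary income tax governs.

181,360 zł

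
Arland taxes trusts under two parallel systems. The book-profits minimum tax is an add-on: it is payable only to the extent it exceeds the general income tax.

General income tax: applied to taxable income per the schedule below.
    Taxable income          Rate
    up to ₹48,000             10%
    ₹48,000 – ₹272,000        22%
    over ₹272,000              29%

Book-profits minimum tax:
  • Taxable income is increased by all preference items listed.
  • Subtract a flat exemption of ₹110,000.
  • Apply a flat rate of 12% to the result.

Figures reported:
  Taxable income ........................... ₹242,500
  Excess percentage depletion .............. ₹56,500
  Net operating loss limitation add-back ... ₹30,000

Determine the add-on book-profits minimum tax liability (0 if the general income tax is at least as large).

₹0

Book-profits minimum tax:
  Adjusted income: ₹242,500 + ₹56,500 + ₹30,000 = ₹329,000
  Less exemption ₹110,000 → base ₹219,000
  ₹219,000 × 12% = ₹26,280

General income tax:
  ₹48,000 × 10% = ₹4,800
  ₹194,500 × 22% = ₹42,790
  → ₹47,590

₹26,280 ≤ ₹47,590, so no add-on is due.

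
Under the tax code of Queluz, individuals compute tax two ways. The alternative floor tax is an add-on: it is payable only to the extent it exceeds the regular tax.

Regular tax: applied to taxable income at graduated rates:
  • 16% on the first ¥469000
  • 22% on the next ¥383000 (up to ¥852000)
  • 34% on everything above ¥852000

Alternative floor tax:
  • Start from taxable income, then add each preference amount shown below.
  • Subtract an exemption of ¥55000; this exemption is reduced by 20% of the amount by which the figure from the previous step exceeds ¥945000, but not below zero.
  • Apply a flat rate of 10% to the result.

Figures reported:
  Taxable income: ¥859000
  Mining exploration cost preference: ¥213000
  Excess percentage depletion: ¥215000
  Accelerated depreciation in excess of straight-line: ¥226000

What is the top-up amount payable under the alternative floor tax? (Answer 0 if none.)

Alternative floor tax:
  Adjusted income: ¥859000 + ¥213000 + ¥215000 + ¥226000 = ¥1513000
  Exemption: 20% × (¥1513000 − ¥945000) = ¥113600 ≥ ¥55000, so the exemption is fully phased out
  Base: ¥1513000 − ¥0 = ¥1513000
  ¥1513000 × 10% = ¥151300

Regular tax:
  ¥469000 × 16% = ¥75040
  ¥383000 × 22% = ¥84260
  ¥7000 × 34% = ¥2380
  → ¥161680

¥151300 ≤ ¥161680, so no add-on is due.

¥0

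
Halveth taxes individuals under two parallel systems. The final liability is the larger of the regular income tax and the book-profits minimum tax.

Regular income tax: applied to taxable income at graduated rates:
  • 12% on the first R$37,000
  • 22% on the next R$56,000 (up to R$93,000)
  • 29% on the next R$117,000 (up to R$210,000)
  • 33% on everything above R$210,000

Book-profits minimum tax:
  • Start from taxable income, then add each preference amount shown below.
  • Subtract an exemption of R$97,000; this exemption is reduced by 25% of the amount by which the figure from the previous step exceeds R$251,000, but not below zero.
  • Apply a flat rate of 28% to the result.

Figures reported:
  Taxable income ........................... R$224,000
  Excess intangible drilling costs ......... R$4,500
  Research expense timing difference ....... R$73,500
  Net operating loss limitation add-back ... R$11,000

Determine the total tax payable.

Book-profits minimum tax:
  Adjusted income: R$224,000 + R$4,500 + R$73,500 + R$11,000 = R$313,000
  Exemption: R$97,000 − 25% × (R$313,000 − R$251,000) = R$97,000 − R$15,500 = R$81,500
  Base: R$313,000 − R$81,500 = R$231,500
  R$231,500 × 28% = R$64,820

Regular income tax:
  R$37,000 × 12% = R$4,440
  R$56,000 × 22% = R$12,320
  R$117,000 × 29% = R$33,930
  R$14,000 × 33% = R$4,620
  → R$55,310

R$64,820 > R$55,310, so the book-profits minimum tax is the binding amount.

R$64,820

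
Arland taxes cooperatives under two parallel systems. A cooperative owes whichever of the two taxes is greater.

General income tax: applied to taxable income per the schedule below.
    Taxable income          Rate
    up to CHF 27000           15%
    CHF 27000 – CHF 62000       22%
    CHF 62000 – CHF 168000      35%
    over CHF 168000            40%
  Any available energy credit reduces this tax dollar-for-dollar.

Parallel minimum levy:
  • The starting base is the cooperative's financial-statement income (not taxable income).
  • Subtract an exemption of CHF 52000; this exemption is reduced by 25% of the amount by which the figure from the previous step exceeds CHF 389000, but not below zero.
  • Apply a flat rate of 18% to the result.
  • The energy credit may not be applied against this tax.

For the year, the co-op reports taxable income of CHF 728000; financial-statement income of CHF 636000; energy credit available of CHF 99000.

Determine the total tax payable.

CHF 173850

Parallel minimum levy:
  Base (financial-statement income): CHF 636000
  Exemption: 25% × (CHF 636000 − CHF 389000) = CHF 61750 ≥ CHF 52000, so the exemption is fully phased out
  Base: CHF 636000 − CHF 0 = CHF 636000
  CHF 636000 × 18% = CHF 114480

General income tax:
  CHF 27000 × 15% = CHF 4050
  CHF 35000 × 22% = CHF 7700
  CHF 106000 × 35% = CHF 37100
  CHF 560000 × 40% = CHF 224000
  → CHF 272850
  Less energy credit CHF 99000 → CHF 173850

CHF 173850 > CHF 114480, so the general income tax governs.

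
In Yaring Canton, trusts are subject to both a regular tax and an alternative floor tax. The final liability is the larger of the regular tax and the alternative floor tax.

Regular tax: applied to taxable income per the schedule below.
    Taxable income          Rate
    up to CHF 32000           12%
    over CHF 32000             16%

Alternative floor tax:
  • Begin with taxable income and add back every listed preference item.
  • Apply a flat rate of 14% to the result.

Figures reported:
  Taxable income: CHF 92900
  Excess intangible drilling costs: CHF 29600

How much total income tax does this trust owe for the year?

CHF 17150

Regular tax:
  CHF 32000 × 12% = CHF 3840
  CHF 60900 × 16% = CHF 9744
  → CHF 13584

Alternative floor tax:
  Adjusted income: CHF 92900 + CHF 29600 = CHF 122500
  CHF 122500 × 14% = CHF 17150

CHF 17150 > CHF 13584, so the alternative floor tax is the binding amount.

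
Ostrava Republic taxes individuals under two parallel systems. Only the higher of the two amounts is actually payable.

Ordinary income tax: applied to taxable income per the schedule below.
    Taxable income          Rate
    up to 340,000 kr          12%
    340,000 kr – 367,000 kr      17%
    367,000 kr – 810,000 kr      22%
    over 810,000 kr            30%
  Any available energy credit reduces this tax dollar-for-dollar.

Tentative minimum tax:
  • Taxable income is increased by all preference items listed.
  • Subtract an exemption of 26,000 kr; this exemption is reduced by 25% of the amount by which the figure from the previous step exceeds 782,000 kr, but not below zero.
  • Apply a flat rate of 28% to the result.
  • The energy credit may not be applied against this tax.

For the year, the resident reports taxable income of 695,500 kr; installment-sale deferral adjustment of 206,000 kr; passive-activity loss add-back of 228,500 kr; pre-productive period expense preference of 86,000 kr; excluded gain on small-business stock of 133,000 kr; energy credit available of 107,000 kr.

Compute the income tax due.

Ordinary income tax:
  340,000 kr × 12% = 40,800 kr
  27,000 kr × 17% = 4,590 kr
  328,500 kr × 22% = 72,270 kr
  → 117,660 kr
  Less energy credit 107,000 kr → 10,660 kr

Tentative minimum tax:
  Adjusted income: 695,500 kr + 206,000 kr + 228,500 kr + 86,000 kr + 133,000 kr = 1,349,000 kr
  Exemption: 25% × (1,349,000 kr − 782,000 kr) = 141,750 kr ≥ 26,000 kr, so the exemption is fully phased out
  Base: 1,349,000 kr − 0 kr = 1,349,000 kr
  1,349,000 kr × 28% = 377,720 kr

377,720 kr > 10,660 kr, so the tentative minimum tax is the binding amount.

377,720 kr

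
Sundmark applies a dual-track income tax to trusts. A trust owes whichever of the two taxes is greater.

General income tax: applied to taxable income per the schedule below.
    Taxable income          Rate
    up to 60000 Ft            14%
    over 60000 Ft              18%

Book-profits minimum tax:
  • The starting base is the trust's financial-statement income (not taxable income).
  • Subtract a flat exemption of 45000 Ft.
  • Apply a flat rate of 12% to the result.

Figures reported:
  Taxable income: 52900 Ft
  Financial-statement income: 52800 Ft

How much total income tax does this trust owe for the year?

7406 Ft

General income tax:
  52900 Ft × 14% = 7406 Ft

Book-profits minimum tax:
  Base (financial-statement income): 52800 Ft
  Less exemption 45000 Ft → base 7800 Ft
  7800 Ft × 12% = 936 Ft

7406 Ft > 936 Ft, so the general income tax governs.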